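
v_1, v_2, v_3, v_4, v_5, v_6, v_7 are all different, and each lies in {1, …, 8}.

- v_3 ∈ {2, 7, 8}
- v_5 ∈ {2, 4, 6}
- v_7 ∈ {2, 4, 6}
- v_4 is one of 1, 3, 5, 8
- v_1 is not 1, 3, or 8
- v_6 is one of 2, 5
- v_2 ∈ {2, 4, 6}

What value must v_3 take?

8

v_2, v_5, v_7 share exactly the 3 values {2, 4, 6}; by pigeonhole those values go to them, so strike 2, 4, 6 from v_1, v_3, v_6.
v_6's domain is down to {5}, so v_6 = 5. Strike 5 from v_1, v_4.
That leaves v_1 = 7. Eliminate 7 elsewhere: v_3.
So v_3 = 8.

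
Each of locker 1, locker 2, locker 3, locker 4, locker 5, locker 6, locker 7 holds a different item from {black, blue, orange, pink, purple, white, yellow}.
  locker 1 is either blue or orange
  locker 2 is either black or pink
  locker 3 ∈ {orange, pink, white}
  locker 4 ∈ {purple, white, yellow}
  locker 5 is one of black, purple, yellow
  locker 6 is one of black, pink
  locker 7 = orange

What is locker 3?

white

locker 7 has just one choice, so locker 7 = orange. Strike orange from locker 1, locker 3.
That leaves locker 1 = blue.
locker 2 and locker 6 between them cover only {black, pink} — a naked pair. Remove those values from locker 3, locker 5.
So locker 3 = white.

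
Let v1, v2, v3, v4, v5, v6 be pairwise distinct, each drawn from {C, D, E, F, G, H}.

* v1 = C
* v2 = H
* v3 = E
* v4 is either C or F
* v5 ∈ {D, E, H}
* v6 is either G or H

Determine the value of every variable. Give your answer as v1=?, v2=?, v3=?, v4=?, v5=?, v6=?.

v1=C, v2=H, v3=E, v4=F, v5=D, v6=G

v1 has just one choice, so v1 = C. Eliminate C elsewhere: v4.
That leaves v2 = H. Strike H from v5, v6.
v3 must be E (only option left). So v5 can't be E.
v4 must be F (only option left).
v5's domain is down to {D}, so v5 = D.
v6's domain is down to {G}, so v6 = G.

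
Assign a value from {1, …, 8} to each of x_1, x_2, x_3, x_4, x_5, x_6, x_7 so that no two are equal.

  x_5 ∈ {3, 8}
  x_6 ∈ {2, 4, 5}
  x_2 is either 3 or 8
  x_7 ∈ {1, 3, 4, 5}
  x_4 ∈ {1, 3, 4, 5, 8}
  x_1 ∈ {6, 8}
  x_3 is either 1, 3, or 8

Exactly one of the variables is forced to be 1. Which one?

Among the 7 variables, 2 fits only x_6 (and all 7 values in {1, 2, 3, 4, 5, 6, 8} must be used), so x_6 = 2.
Among the 6 still-open variables, 6 fits only x_1 (and all 6 values in {1, 3, 4, 5, 6, 8} must be used), so x_1 = 6.
The 2 variables x_2 and x_5 are confined to {3, 8}, which locks those values in; drop them from x_3, x_4, x_7.
So 1 goes to x_3.

x_3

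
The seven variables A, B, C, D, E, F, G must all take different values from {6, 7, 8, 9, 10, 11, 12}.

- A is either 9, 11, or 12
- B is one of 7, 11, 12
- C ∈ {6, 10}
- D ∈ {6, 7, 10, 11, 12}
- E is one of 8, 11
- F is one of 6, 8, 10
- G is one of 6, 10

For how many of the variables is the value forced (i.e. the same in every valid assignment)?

The 7 variables draw from only 7 values {6, 7, 8, 9, 10, 11, 12}, so each is used; only A can be 9, hence A = 9.
The 2 variables C and G are confined to {6, 10}, which locks those values in; drop them from D, F.
F has just one choice, so F = 8. So E can't be 8.
That leaves E = 11. So B, D can't be 11.
Determined: A=9, E=11, F=8. The other variables each still have more than one consistent value. That makes 3.

3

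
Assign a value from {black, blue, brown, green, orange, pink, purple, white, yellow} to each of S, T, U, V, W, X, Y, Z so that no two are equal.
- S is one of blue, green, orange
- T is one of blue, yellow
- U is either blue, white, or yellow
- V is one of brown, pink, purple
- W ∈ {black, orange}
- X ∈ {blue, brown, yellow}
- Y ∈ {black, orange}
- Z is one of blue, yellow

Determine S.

T and Z share exactly the 2 values {blue, yellow}; by pigeonhole those values go to them, so strike blue, yellow from S, U, X.
U has just one choice, so U = white.
That leaves X = brown. Eliminate brown elsewhere: V.
The 2 variables W and Y are confined to {black, orange}, which locks those values in; drop them from S.
So S = green.

green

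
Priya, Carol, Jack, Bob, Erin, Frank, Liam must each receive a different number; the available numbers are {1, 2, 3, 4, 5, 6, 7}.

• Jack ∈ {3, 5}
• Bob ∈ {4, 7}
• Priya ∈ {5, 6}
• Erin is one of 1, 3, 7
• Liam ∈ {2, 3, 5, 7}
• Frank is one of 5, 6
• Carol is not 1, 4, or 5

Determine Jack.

3

The 7 variables together cover exactly {1, 2, 3, 4, 5, 6, 7} — 7 values for 7 variables — and 1 appears only in Erin's list, so Erin = 1.
The 6 still-open variables draw from only 6 values {2, 3, 4, 5, 6, 7}, so each is used; only Bob can be 4, hence Bob = 4.
The 2 variables Priya and Frank are confined to {5, 6}, which locks those values in; drop them from Carol, Jack, Liam.
So Jack = 3.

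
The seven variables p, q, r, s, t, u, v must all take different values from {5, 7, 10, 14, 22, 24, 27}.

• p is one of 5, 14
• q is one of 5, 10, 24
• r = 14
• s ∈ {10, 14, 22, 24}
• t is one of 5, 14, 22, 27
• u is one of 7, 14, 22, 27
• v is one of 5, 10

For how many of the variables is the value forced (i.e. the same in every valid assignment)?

r has just one choice, so r = 14. Strike 14 from p, s, t, u.
p's domain is down to {5}, so p = 5. Remove 5 from q, t, v.
v's domain is down to {10}, so v = 10. Remove 10 from q, s.
q must be 24 (only option left). So s can't be 24.
s has just one choice, so s = 22. Remove 22 from t, u.
t must be 27 (only option left). Strike 27 from u.
u's domain is down to {7}, so u = 7.
Every variable is fixed: p=5, q=24, r=14, s=22, t=27, u=7, v=10. That makes 7.

7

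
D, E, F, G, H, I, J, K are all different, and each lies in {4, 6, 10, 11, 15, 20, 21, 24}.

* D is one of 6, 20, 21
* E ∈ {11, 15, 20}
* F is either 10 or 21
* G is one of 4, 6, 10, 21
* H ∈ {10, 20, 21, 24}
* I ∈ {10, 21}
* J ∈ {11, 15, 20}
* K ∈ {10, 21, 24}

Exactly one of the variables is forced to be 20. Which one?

H

The 8 variables together cover exactly {4, 6, 10, 11, 15, 20, 21, 24} — 8 values for 8 variables — and 4 appears only in G's list, so G = 4.
The 7 still-open variables together cover exactly {6, 10, 11, 15, 20, 21, 24} — 7 values for 7 variables — and 6 appears only in D's list, so D = 6.
F and I between them cover only {10, 21} — a naked pair. Remove those values from H, K.
That leaves K = 24. Eliminate 24 elsewhere: H.
So 20 goes to H.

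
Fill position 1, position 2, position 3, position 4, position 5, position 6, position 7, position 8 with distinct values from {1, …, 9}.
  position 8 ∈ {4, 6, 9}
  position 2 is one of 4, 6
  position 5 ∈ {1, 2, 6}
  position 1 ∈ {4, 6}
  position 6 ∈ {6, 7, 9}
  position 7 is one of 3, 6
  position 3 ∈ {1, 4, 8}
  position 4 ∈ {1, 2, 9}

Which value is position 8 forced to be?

The 8 variables draw from only 8 values {1, 2, 3, 4, 6, 7, 8, 9}, so each is used; only position 7 can be 3, hence position 7 = 3.
Among the 7 still-open variables, 7 fits only position 6 (and all 7 values in {1, 2, 4, 6, 7, 8, 9} must be used), so position 6 = 7.
The 6 still-open variables draw from only 6 values {1, 2, 4, 6, 8, 9}, so each is used; only position 3 can be 8, hence position 3 = 8.
The 2 variables position 1 and position 2 are confined to {4, 6}, which locks those values in; drop them from position 5, position 8.
So position 8 = 9.

9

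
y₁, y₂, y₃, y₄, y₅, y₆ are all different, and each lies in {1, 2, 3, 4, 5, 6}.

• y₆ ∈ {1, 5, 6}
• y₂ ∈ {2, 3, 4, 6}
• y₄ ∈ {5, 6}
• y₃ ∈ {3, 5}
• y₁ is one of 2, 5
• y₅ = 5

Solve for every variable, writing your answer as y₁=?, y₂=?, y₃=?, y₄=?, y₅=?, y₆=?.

y₅'s domain is down to {5}, so y₅ = 5. Remove 5 from y₁, y₃, y₄, y₆.
y₁'s domain is down to {2}, so y₁ = 2. Strike 2 from y₂.
That leaves y₃ = 3. Remove 3 from y₂.
y₄'s domain is down to {6}, so y₄ = 6. So y₂, y₆ can't be 6.
y₆'s domain is down to {1}, so y₆ = 1.
y₂'s domain is down to {4}, so y₂ = 4.

y₁=2, y₂=4, y₃=3, y₄=6, y₅=5, y₆=1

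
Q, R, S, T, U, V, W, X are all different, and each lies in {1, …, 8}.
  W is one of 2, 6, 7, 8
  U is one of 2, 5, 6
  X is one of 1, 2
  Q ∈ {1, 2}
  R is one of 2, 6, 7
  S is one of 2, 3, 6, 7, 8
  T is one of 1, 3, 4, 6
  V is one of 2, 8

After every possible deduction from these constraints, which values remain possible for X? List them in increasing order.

1, 2

The 8 variables together cover exactly {1, 2, 3, 4, 5, 6, 7, 8} — 8 values for 8 variables — and 4 appears only in T's list, so T = 4.
The 7 still-open variables draw from only 7 values {1, 2, 3, 5, 6, 7, 8}, so each is used; only S can be 3, hence S = 3.
The 6 still-open variables together cover exactly {1, 2, 5, 6, 7, 8} — 6 values for 6 variables — and 5 appears only in U's list, so U = 5.
Q and X between them cover only {1, 2} — a naked pair. Remove those values from R, V, W.
V's domain is down to {8}, so V = 8. Strike 8 from W.
No further eliminations apply; X can still be any of 1, 2.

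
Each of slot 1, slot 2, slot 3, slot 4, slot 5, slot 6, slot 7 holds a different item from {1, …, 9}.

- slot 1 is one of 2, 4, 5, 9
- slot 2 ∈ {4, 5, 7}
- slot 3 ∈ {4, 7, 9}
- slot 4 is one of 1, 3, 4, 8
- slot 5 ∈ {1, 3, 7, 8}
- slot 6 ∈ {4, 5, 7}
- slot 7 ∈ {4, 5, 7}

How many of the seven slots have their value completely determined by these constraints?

2

slot 2, slot 6, slot 7 between them cover only {4, 5, 7} — a naked triple. Remove those values from slot 1, slot 3, slot 4, slot 5.
slot 3 must be 9 (only option left). Remove 9 from slot 1.
That leaves slot 1 = 2.
Determined: slot 1=2, slot 3=9. The other slots each still have more than one consistent value. That makes 2.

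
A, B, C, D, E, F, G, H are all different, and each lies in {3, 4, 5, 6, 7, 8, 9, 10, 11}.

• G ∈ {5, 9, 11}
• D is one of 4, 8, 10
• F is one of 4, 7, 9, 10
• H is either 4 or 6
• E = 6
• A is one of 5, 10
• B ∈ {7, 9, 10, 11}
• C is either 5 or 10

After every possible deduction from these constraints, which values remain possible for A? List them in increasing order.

5, 10

E has just one choice, so E = 6. Remove 6 from H.
H's domain is down to {4}, so H = 4. Strike 4 from D, F.
The 6 still-open variables draw from only 6 values {5, 7, 8, 9, 10, 11}, so each is used; only D can be 8, hence D = 8.
A and C between them cover only {5, 10} — a naked pair. Remove those values from B, F, G.
No further eliminations apply; A can still be any of 5, 10.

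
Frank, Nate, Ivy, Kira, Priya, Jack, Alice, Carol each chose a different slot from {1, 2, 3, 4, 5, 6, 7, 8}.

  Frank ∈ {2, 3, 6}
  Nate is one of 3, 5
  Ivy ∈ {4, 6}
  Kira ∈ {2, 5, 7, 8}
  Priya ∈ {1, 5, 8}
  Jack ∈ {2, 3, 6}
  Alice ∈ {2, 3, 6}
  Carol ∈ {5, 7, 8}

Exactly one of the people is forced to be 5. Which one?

Nate

The 8 variables draw from only 8 values {1, 2, 3, 4, 5, 6, 7, 8}, so each is used; only Priya can be 1, hence Priya = 1.
The 7 still-open variables together cover exactly {2, 3, 4, 5, 6, 7, 8} — 7 values for 7 variables — and 4 appears only in Ivy's list, so Ivy = 4.
Frank, Jack, Alice share exactly the 3 values {2, 3, 6}; by pigeonhole those values go to them, so strike 2, 3, 6 from Nate, Kira.
So 5 goes to Nate.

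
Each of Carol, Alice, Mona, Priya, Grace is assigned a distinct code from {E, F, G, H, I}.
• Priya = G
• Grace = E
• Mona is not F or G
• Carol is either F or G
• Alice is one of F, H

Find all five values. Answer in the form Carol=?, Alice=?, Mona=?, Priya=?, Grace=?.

Carol=F, Alice=H, Mona=I, Priya=G, Grace=E

Priya has just one choice, so Priya = G. So Carol can't be G.
That leaves Grace = E. So Mona can't be E.
Carol's domain is down to {F}, so Carol = F. Strike F from Alice.
Alice's domain is down to {H}, so Alice = H. Eliminate H elsewhere: Mona.
That leaves Mona = I.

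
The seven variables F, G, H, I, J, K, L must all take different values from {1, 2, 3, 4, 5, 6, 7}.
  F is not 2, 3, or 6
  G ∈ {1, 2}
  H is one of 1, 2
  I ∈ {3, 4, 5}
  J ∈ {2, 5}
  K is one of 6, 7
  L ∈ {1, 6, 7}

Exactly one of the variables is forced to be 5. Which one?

The 7 variables draw from only 7 values {1, 2, 3, 4, 5, 6, 7}, so each is used; only I can be 3, hence I = 3.
Among the 6 still-open variables, 4 fits only F (and all 6 values in {1, 2, 4, 5, 6, 7} must be used), so F = 4.
The 5 still-open variables draw from only 5 values {1, 2, 5, 6, 7}, so each is used; only J can be 5, hence J = 5.

J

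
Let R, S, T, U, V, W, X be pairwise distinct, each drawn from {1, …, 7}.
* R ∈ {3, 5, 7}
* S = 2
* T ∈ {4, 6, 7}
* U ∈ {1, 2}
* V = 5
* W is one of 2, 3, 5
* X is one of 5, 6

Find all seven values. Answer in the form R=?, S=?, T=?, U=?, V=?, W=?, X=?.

S must be 2 (only option left). So U, W can't be 2.
U's domain is down to {1}, so U = 1.
V must be 5 (only option left). So R, W, X can't be 5.
That leaves W = 3. Eliminate 3 elsewhere: R.
X's domain is down to {6}, so X = 6. Remove 6 from T.
That leaves R = 7. So T can't be 7.
That leaves T = 4.

R=7, S=2, T=4, U=1, V=5, W=3, X=6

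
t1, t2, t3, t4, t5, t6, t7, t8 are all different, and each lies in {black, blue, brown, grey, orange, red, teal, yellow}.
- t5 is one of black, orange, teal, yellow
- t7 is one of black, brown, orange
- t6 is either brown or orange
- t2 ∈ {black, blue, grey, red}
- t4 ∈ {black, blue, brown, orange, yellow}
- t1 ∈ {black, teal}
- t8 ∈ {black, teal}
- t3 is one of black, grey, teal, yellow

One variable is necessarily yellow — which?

t5

The 8 variables together cover exactly {black, blue, brown, grey, orange, red, teal, yellow} — 8 values for 8 variables — and red appears only in t2's list, so t2 = red.
Among the 7 still-open variables, blue fits only t4 (and all 7 values in {black, blue, brown, grey, orange, teal, yellow} must be used), so t4 = blue.
Among the 6 still-open variables, grey fits only t3 (and all 6 values in {black, brown, grey, orange, teal, yellow} must be used), so t3 = grey.
The 5 still-open variables together cover exactly {black, brown, orange, teal, yellow} — 5 values for 5 variables — and yellow appears only in t5's list, so t5 = yellow.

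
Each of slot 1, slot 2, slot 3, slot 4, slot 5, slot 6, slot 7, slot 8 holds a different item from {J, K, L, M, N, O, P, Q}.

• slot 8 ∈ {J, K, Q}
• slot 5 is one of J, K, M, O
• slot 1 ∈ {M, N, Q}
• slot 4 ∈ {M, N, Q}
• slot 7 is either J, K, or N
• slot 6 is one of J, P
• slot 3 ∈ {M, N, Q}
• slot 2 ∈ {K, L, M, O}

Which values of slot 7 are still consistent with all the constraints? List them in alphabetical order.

J, K

The 8 variables draw from only 8 values {J, K, L, M, N, O, P, Q}, so each is used; only slot 2 can be L, hence slot 2 = L.
Among the 7 still-open variables, O fits only slot 5 (and all 7 values in {J, K, M, N, O, P, Q} must be used), so slot 5 = O.
Among the 6 still-open variables, P fits only slot 6 (and all 6 values in {J, K, M, N, P, Q} must be used), so slot 6 = P.
The 3 variables slot 1, slot 3, slot 4 are confined to {M, N, Q}, which locks those values in; drop them from slot 7, slot 8.
No further eliminations apply; slot 7 can still be any of J, K.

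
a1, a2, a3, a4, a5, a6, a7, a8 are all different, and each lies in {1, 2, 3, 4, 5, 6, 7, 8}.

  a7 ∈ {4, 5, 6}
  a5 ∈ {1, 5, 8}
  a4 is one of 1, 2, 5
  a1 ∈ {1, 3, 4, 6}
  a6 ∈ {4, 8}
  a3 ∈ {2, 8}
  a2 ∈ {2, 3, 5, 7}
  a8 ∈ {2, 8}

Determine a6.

4

The 8 variables draw from only 8 values {1, 2, 3, 4, 5, 6, 7, 8}, so each is used; only a2 can be 7, hence a2 = 7.
The 7 still-open variables together cover exactly {1, 2, 3, 4, 5, 6, 8} — 7 values for 7 variables — and 3 appears only in a1's list, so a1 = 3.
The 6 still-open variables draw from only 6 values {1, 2, 4, 5, 6, 8}, so each is used; only a7 can be 6, hence a7 = 6.
The 5 still-open variables together cover exactly {1, 2, 4, 5, 8} — 5 values for 5 variables — and 4 appears only in a6's list, so a6 = 4.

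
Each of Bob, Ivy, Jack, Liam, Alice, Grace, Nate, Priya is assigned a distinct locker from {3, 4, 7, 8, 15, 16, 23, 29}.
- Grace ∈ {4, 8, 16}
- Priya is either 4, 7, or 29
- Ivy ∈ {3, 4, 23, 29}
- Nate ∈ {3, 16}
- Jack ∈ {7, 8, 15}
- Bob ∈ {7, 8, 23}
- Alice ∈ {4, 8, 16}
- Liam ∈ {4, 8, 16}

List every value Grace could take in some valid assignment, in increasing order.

The 8 variables draw from only 8 values {3, 4, 7, 8, 15, 16, 23, 29}, so each is used; only Jack can be 15, hence Jack = 15.
Liam, Alice, Grace share exactly the 3 values {4, 8, 16}; by pigeonhole those values go to them, so strike 4, 8, 16 from Bob, Ivy, Nate, Priya.
Nate has just one choice, so Nate = 3. So Ivy can't be 3.
No further eliminations apply; Grace can still be any of 4, 8, 16.

4, 8, 16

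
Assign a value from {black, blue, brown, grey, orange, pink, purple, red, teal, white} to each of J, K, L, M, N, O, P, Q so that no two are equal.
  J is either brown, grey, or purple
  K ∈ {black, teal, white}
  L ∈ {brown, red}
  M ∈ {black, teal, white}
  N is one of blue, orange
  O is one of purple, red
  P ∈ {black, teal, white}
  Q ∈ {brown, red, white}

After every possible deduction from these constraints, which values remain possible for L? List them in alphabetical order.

brown, red

The 3 variables K, M, P are confined to {black, teal, white}, which locks those values in; drop them from Q.
The 2 variables L and Q are confined to {brown, red}, which locks those values in; drop them from J, O.
O must be purple (only option left). Eliminate purple elsewhere: J.
J has just one choice, so J = grey.
No further eliminations apply; L can still be any of brown, red.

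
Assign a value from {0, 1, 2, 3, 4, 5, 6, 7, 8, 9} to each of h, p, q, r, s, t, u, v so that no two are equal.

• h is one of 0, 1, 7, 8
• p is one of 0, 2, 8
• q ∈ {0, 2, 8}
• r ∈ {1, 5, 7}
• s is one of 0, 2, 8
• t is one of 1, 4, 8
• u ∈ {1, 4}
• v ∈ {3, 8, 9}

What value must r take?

p, q, s between them cover only {0, 2, 8} — a naked triple. Remove those values from h, t, v.
t and u share exactly the 2 values {1, 4}; by pigeonhole those values go to them, so strike 1, 4 from h, r.
h's domain is down to {7}, so h = 7. Strike 7 from r.
So r = 5.

5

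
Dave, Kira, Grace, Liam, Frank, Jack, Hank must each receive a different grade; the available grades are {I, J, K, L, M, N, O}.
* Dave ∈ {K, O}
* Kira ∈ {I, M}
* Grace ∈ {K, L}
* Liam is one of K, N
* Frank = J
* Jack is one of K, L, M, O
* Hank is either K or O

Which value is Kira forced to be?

Frank has just one choice, so Frank = J.
The 6 still-open variables draw from only 6 values {I, K, L, M, N, O}, so each is used; only Kira can be I, hence Kira = I.

I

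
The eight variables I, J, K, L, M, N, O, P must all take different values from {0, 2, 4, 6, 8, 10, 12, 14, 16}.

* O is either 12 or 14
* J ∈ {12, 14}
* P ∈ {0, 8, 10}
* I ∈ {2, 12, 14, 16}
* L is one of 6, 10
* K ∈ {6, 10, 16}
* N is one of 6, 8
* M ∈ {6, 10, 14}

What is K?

16

The 8 variables together cover exactly {0, 2, 6, 8, 10, 12, 14, 16} — 8 values for 8 variables — and 0 appears only in P's list, so P = 0.
The 7 still-open variables draw from only 7 values {2, 6, 8, 10, 12, 14, 16}, so each is used; only I can be 2, hence I = 2.
The 6 still-open variables together cover exactly {6, 8, 10, 12, 14, 16} — 6 values for 6 variables — and 8 appears only in N's list, so N = 8.
Among the 5 still-open variables, 16 fits only K (and all 5 values in {6, 10, 12, 14, 16} must be used), so K = 16.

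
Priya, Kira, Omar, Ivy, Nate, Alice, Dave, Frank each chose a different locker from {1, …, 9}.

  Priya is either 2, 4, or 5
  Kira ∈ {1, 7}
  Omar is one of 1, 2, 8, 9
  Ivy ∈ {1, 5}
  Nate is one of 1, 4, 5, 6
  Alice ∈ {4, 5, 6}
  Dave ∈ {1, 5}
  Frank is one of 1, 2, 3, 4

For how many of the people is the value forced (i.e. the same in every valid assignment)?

3

Ivy and Dave share exactly the 2 values {1, 5}; by pigeonhole those values go to them, so strike 1, 5 from Priya, Kira, Omar, Nate, Alice, Frank.
Kira's domain is down to {7}, so Kira = 7.
Nate and Alice share exactly the 2 values {4, 6}; by pigeonhole those values go to them, so strike 4, 6 from Priya, Frank.
Priya has just one choice, so Priya = 2. Eliminate 2 elsewhere: Omar, Frank.
That leaves Frank = 3.
Determined: Priya=2, Kira=7, Frank=3. The other people each still have more than one consistent value. That makes 3.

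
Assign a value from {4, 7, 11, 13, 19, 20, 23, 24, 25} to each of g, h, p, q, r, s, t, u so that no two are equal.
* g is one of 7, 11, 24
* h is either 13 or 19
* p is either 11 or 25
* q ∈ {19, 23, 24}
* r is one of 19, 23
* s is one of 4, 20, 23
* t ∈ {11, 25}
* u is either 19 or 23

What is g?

7

p and t share exactly the 2 values {11, 25}; by pigeonhole those values go to them, so strike 11, 25 from g.
r and u between them cover only {19, 23} — a naked pair. Remove those values from h, q, s.
h must be 13 (only option left).
q must be 24 (only option left). Strike 24 from g.
So g = 7.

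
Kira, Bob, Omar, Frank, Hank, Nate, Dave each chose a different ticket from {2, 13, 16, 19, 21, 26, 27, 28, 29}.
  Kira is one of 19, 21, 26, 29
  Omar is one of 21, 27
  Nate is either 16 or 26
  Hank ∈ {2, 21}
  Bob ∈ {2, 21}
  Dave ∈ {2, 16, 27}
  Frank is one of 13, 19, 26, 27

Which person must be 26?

Bob and Hank between them cover only {2, 21} — a naked pair. Remove those values from Kira, Omar, Dave.
That leaves Omar = 27. Strike 27 from Frank, Dave.
That leaves Dave = 16. Eliminate 16 elsewhere: Nate.
So 26 goes to Nate.

Nate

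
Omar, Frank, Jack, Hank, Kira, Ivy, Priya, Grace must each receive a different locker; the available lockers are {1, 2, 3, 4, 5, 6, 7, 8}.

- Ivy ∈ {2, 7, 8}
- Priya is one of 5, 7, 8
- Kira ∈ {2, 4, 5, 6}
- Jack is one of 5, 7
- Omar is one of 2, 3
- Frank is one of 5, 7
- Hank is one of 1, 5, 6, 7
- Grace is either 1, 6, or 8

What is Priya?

8

The 8 variables draw from only 8 values {1, 2, 3, 4, 5, 6, 7, 8}, so each is used; only Omar can be 3, hence Omar = 3.
The 7 still-open variables together cover exactly {1, 2, 4, 5, 6, 7, 8} — 7 values for 7 variables — and 4 appears only in Kira's list, so Kira = 4.
The 6 still-open variables together cover exactly {1, 2, 5, 6, 7, 8} — 6 values for 6 variables — and 2 appears only in Ivy's list, so Ivy = 2.
Frank and Jack share exactly the 2 values {5, 7}; by pigeonhole those values go to them, so strike 5, 7 from Hank, Priya.
So Priya = 8.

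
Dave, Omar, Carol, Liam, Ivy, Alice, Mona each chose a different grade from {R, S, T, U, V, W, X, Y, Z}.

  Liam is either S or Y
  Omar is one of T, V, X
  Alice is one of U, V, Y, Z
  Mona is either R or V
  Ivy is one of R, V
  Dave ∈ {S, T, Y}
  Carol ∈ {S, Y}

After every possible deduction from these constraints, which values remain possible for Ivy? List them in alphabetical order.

The 2 variables Carol and Liam are confined to {S, Y}, which locks those values in; drop them from Dave, Alice.
Dave has just one choice, so Dave = T. Remove T from Omar.
The 2 variables Ivy and Mona are confined to {R, V}, which locks those values in; drop them from Omar, Alice.
Omar's domain is down to {X}, so Omar = X.
No further eliminations apply; Ivy can still be any of R, V.

R, V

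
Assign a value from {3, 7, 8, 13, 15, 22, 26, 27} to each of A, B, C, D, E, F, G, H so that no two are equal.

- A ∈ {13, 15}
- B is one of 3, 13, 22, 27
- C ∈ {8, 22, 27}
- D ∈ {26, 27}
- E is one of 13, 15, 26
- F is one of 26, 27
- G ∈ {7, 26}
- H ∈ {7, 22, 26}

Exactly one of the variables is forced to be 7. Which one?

Among the 8 variables, 3 fits only B (and all 8 values in {3, 7, 8, 13, 15, 22, 26, 27} must be used), so B = 3.
The 7 still-open variables together cover exactly {7, 8, 13, 15, 22, 26, 27} — 7 values for 7 variables — and 8 appears only in C's list, so C = 8.
The 6 still-open variables together cover exactly {7, 13, 15, 22, 26, 27} — 6 values for 6 variables — and 22 appears only in H's list, so H = 22.
The 5 still-open variables draw from only 5 values {7, 13, 15, 26, 27}, so each is used; only G can be 7, hence G = 7.

G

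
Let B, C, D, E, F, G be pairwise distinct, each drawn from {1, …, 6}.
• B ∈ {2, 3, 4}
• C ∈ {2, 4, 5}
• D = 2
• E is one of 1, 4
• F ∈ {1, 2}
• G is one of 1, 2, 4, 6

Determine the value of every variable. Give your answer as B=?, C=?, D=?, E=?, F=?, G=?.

B=3, C=5, D=2, E=4, F=1, G=6

D has just one choice, so D = 2. Remove 2 from B, C, F, G.
F has just one choice, so F = 1. Strike 1 from E, G.
E's domain is down to {4}, so E = 4. So B, C, G can't be 4.
That leaves G = 6.
That leaves B = 3.
C must be 5 (only option left).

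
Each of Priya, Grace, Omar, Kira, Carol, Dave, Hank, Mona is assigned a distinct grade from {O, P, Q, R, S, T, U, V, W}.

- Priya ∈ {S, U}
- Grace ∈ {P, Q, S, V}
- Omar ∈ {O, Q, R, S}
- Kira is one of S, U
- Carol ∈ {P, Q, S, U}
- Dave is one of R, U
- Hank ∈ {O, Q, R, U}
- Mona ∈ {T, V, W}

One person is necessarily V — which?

Priya and Kira share exactly the 2 values {S, U}; by pigeonhole those values go to them, so strike S, U from Grace, Omar, Carol, Dave, Hank.
Dave has just one choice, so Dave = R. So Omar, Hank can't be R.
Omar and Hank between them cover only {O, Q} — a naked pair. Remove those values from Grace, Carol.
Carol has just one choice, so Carol = P. Eliminate P elsewhere: Grace.
So V goes to Grace.

Grace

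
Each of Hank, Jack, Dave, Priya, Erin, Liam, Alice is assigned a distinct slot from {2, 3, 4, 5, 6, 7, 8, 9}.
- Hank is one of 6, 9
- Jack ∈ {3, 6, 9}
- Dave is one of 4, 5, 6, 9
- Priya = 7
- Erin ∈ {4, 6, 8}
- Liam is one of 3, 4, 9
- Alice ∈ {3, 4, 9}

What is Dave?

5

Priya must be 7 (only option left).
The 6 still-open variables draw from only 6 values {3, 4, 5, 6, 8, 9}, so each is used; only Dave can be 5, hence Dave = 5.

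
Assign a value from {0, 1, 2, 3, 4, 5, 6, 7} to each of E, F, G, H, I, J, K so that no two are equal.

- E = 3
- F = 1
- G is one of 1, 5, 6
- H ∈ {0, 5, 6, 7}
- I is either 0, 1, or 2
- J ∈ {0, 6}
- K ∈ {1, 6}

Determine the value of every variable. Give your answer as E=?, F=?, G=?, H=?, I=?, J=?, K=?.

E=3, F=1, G=5, H=7, I=2, J=0, K=6

E must be 3 (only option left).
F's domain is down to {1}, so F = 1. Eliminate 1 elsewhere: G, I, K.
That leaves K = 6. Eliminate 6 elsewhere: G, H, J.
G must be 5 (only option left). So H can't be 5.
J's domain is down to {0}, so J = 0. Eliminate 0 elsewhere: H, I.
H's domain is down to {7}, so H = 7.
I must be 2 (only option left).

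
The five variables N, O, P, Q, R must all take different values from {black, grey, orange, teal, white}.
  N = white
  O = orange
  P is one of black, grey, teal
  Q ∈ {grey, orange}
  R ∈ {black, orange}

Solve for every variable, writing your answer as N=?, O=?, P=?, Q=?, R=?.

N must be white (only option left).
O's domain is down to {orange}, so O = orange. Eliminate orange elsewhere: Q, R.
Q must be grey (only option left). So P can't be grey.
R's domain is down to {black}, so R = black. Strike black from P.
P has just one choice, so P = teal.

N=white, O=orange, P=teal, Q=grey, R=black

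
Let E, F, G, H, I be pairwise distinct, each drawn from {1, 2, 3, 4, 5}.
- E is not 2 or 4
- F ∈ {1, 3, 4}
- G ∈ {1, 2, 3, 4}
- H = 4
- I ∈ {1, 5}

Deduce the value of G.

2

H's domain is down to {4}, so H = 4. Strike 4 from F, G.
Among the 4 still-open variables, 2 fits only G (and all 4 values in {1, 2, 3, 5} must be used), so G = 2.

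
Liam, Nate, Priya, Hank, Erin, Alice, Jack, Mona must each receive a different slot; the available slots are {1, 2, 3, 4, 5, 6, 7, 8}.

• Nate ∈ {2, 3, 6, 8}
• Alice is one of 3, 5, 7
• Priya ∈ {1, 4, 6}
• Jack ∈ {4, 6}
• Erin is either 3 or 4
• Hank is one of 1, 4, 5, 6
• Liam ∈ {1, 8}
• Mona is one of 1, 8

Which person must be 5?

The 8 variables draw from only 8 values {1, 2, 3, 4, 5, 6, 7, 8}, so each is used; only Nate can be 2, hence Nate = 2.
The 7 still-open variables draw from only 7 values {1, 3, 4, 5, 6, 7, 8}, so each is used; only Alice can be 7, hence Alice = 7.
The 6 still-open variables draw from only 6 values {1, 3, 4, 5, 6, 8}, so each is used; only Erin can be 3, hence Erin = 3.
The 5 still-open variables draw from only 5 values {1, 4, 5, 6, 8}, so each is used; only Hank can be 5, hence Hank = 5.

Hank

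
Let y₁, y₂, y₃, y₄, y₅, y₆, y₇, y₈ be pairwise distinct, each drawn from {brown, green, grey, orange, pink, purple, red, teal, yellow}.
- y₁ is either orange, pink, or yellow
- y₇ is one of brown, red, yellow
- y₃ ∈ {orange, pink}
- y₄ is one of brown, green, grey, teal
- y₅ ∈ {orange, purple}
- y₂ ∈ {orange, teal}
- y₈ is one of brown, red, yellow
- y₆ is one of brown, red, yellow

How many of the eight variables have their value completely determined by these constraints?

The 3 variables y₆, y₇, y₈ are confined to {brown, red, yellow}, which locks those values in; drop them from y₁, y₄.
y₁ and y₃ share exactly the 2 values {orange, pink}; by pigeonhole those values go to them, so strike orange, pink from y₂, y₅.
y₂ must be teal (only option left). So y₄ can't be teal.
y₅'s domain is down to {purple}, so y₅ = purple.
Determined: y₂=teal, y₅=purple. The other variables each still have more than one consistent value. That makes 2.

2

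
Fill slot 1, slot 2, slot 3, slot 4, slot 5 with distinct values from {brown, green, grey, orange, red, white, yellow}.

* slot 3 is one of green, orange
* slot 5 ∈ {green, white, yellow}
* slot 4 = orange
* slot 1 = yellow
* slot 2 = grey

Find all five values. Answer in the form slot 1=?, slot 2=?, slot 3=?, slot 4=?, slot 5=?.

slot 1 has just one choice, so slot 1 = yellow. So slot 5 can't be yellow.
slot 2 has just one choice, so slot 2 = grey.
That leaves slot 4 = orange. Remove orange from slot 3.
That leaves slot 3 = green. Remove green from slot 5.
That leaves slot 5 = white.

slot 1=yellow, slot 2=grey, slot 3=green, slot 4=orange, slot 5=white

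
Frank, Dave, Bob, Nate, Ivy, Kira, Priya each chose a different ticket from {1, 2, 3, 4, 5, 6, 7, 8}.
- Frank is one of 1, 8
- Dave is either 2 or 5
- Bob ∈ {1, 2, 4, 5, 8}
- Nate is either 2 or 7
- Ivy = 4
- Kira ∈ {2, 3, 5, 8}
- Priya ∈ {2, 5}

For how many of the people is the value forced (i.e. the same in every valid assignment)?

Ivy has just one choice, so Ivy = 4. So Bob can't be 4.
Among the 6 still-open variables, 3 fits only Kira (and all 6 values in {1, 2, 3, 5, 7, 8} must be used), so Kira = 3.
The 5 still-open variables together cover exactly {1, 2, 5, 7, 8} — 5 values for 5 variables — and 7 appears only in Nate's list, so Nate = 7.
The 2 variables Dave and Priya are confined to {2, 5}, which locks those values in; drop them from Bob.
Determined: Nate=7, Ivy=4, Kira=3. The other people each still have more than one consistent value. That makes 3.

3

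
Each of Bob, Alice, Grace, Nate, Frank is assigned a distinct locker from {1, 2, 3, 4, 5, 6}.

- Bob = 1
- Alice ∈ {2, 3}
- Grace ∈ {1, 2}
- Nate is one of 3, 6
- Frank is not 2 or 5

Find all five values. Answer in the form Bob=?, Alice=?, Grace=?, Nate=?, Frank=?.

Bob's domain is down to {1}, so Bob = 1. Strike 1 from Grace, Frank.
Grace's domain is down to {2}, so Grace = 2. Remove 2 from Alice.
Alice must be 3 (only option left). Remove 3 from Nate, Frank.
Nate has just one choice, so Nate = 6. Remove 6 from Frank.
That leaves Frank = 4.

Bob=1, Alice=3, Grace=2, Nate=6, Frank=4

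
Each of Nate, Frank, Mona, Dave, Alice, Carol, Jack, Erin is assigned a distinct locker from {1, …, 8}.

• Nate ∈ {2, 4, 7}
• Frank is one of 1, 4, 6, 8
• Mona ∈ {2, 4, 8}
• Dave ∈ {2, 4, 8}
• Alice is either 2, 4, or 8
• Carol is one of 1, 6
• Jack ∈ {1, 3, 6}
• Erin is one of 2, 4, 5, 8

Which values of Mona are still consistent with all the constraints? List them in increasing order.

The 8 variables together cover exactly {1, 2, 3, 4, 5, 6, 7, 8} — 8 values for 8 variables — and 3 appears only in Jack's list, so Jack = 3.
Among the 7 still-open variables, 5 fits only Erin (and all 7 values in {1, 2, 4, 5, 6, 7, 8} must be used), so Erin = 5.
The 6 still-open variables together cover exactly {1, 2, 4, 6, 7, 8} — 6 values for 6 variables — and 7 appears only in Nate's list, so Nate = 7.
The 3 variables Mona, Dave, Alice are confined to {2, 4, 8}, which locks those values in; drop them from Frank.
No further eliminations apply; Mona can still be any of 2, 4, 8.

2, 4, 8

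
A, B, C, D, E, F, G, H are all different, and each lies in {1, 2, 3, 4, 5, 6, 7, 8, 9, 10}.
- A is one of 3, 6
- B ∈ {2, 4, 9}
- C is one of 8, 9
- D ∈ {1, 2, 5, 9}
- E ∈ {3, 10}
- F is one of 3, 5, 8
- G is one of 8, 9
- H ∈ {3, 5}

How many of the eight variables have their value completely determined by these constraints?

2

C and G between them cover only {8, 9} — a naked pair. Remove those values from B, D, F.
The 2 variables F and H are confined to {3, 5}, which locks those values in; drop them from A, D, E.
A has just one choice, so A = 6.
E has just one choice, so E = 10.
Determined: A=6, E=10. The other variables each still have more than one consistent value. That makes 2.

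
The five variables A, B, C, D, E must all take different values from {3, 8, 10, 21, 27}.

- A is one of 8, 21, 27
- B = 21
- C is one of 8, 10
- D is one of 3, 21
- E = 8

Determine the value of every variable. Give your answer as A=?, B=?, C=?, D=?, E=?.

B must be 21 (only option left). Strike 21 from A, D.
That leaves D = 3.
E must be 8 (only option left). Eliminate 8 elsewhere: A, C.
A's domain is down to {27}, so A = 27.
C has just one choice, so C = 10.

A=27, B=21, C=10, D=3, E=8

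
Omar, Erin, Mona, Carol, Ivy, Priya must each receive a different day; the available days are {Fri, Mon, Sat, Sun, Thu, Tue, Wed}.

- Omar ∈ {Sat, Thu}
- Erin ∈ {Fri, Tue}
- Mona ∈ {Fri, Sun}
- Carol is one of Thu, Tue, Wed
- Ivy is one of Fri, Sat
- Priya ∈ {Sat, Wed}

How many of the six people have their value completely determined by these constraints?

The 6 variables draw from only 6 values {Fri, Sat, Sun, Thu, Tue, Wed}, so each is used; only Mona can be Sun, hence Mona = Sun.
Determined: Mona=Sun. The other people each still have more than one consistent value. That makes 1.

1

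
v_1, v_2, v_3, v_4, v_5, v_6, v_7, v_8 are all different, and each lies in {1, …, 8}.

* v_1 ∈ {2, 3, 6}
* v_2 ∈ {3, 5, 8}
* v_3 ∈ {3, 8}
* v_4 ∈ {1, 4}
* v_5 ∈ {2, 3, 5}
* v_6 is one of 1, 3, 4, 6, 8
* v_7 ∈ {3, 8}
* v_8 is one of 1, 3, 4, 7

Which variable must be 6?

The 8 variables together cover exactly {1, 2, 3, 4, 5, 6, 7, 8} — 8 values for 8 variables — and 7 appears only in v_8's list, so v_8 = 7.
v_3 and v_7 between them cover only {3, 8} — a naked pair. Remove those values from v_1, v_2, v_5, v_6.
v_2 has just one choice, so v_2 = 5. Eliminate 5 elsewhere: v_5.
v_5's domain is down to {2}, so v_5 = 2. Strike 2 from v_1.
So 6 goes to v_1.

v_1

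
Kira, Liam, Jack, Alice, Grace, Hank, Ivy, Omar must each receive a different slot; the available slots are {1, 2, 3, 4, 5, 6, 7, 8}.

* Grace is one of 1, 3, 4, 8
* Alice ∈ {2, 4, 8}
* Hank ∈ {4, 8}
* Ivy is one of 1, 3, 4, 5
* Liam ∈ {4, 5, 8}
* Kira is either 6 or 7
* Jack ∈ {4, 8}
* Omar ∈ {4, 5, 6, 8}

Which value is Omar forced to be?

The 8 variables together cover exactly {1, 2, 3, 4, 5, 6, 7, 8} — 8 values for 8 variables — and 2 appears only in Alice's list, so Alice = 2.
Among the 7 still-open variables, 7 fits only Kira (and all 7 values in {1, 3, 4, 5, 6, 7, 8} must be used), so Kira = 7.
The 6 still-open variables together cover exactly {1, 3, 4, 5, 6, 8} — 6 values for 6 variables — and 6 appears only in Omar's list, so Omar = 6.

6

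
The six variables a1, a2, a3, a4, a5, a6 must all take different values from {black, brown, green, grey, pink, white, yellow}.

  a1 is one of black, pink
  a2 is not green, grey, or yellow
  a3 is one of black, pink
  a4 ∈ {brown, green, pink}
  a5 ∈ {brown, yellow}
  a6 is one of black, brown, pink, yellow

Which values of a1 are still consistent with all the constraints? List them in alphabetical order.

black, pink

The 6 variables draw from only 6 values {black, brown, green, pink, white, yellow}, so each is used; only a4 can be green, hence a4 = green.
The 5 still-open variables together cover exactly {black, brown, pink, white, yellow} — 5 values for 5 variables — and white appears only in a2's list, so a2 = white.
a1 and a3 between them cover only {black, pink} — a naked pair. Remove those values from a6.
No further eliminations apply; a1 can still be any of black, pink.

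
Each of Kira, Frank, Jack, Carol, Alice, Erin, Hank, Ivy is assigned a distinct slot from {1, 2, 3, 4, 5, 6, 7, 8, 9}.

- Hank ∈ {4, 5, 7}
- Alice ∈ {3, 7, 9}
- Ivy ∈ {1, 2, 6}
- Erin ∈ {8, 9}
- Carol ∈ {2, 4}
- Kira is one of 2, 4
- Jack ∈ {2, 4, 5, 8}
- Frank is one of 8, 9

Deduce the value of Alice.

Kira and Carol between them cover only {2, 4} — a naked pair. Remove those values from Jack, Hank, Ivy.
Frank and Erin share exactly the 2 values {8, 9}; by pigeonhole those values go to them, so strike 8, 9 from Jack, Alice.
Jack has just one choice, so Jack = 5. Remove 5 from Hank.
Hank must be 7 (only option left). Strike 7 from Alice.
So Alice = 3.

3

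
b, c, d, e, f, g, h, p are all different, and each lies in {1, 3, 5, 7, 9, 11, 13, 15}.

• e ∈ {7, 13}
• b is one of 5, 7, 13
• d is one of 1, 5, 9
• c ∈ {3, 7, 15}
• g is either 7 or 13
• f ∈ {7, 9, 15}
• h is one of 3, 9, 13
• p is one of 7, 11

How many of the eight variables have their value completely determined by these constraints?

The 8 variables draw from only 8 values {1, 3, 5, 7, 9, 11, 13, 15}, so each is used; only d can be 1, hence d = 1.
The 7 still-open variables draw from only 7 values {3, 5, 7, 9, 11, 13, 15}, so each is used; only b can be 5, hence b = 5.
The 6 still-open variables together cover exactly {3, 7, 9, 11, 13, 15} — 6 values for 6 variables — and 11 appears only in p's list, so p = 11.
e and g between them cover only {7, 13} — a naked pair. Remove those values from c, f, h.
Determined: b=5, d=1, p=11. The other variables each still have more than one consistent value. That makes 3.

3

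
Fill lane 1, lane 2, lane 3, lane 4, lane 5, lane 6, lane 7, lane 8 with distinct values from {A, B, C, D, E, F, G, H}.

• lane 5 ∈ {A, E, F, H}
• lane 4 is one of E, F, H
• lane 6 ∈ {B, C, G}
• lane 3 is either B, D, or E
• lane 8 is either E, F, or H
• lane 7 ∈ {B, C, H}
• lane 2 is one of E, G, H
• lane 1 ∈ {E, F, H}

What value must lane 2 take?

Among the 8 variables, A fits only lane 5 (and all 8 values in {A, B, C, D, E, F, G, H} must be used), so lane 5 = A.
The 7 still-open variables draw from only 7 values {B, C, D, E, F, G, H}, so each is used; only lane 3 can be D, hence lane 3 = D.
lane 1, lane 4, lane 8 between them cover only {E, F, H} — a naked triple. Remove those values from lane 2, lane 7.
So lane 2 = G.

G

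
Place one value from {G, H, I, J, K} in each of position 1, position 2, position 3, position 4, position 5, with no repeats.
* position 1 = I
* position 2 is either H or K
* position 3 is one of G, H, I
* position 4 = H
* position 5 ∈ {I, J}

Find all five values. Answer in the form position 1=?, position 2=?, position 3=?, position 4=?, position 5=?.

position 1 must be I (only option left). So position 3, position 5 can't be I.
position 4 has just one choice, so position 4 = H. Remove H from position 2, position 3.
That leaves position 5 = J.
position 2 has just one choice, so position 2 = K.
That leaves position 3 = G.

position 1=I, position 2=K, position 3=G, position 4=H, position 5=J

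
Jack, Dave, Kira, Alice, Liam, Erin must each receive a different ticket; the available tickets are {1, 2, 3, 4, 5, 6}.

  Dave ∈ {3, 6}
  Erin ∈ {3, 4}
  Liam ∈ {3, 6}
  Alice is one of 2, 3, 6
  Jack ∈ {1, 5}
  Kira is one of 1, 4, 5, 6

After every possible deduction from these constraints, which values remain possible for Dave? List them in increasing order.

The 6 variables together cover exactly {1, 2, 3, 4, 5, 6} — 6 values for 6 variables — and 2 appears only in Alice's list, so Alice = 2.
The 2 variables Dave and Liam are confined to {3, 6}, which locks those values in; drop them from Kira, Erin.
Erin has just one choice, so Erin = 4. Strike 4 from Kira.
No further eliminations apply; Dave can still be any of 3, 6.

3, 6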